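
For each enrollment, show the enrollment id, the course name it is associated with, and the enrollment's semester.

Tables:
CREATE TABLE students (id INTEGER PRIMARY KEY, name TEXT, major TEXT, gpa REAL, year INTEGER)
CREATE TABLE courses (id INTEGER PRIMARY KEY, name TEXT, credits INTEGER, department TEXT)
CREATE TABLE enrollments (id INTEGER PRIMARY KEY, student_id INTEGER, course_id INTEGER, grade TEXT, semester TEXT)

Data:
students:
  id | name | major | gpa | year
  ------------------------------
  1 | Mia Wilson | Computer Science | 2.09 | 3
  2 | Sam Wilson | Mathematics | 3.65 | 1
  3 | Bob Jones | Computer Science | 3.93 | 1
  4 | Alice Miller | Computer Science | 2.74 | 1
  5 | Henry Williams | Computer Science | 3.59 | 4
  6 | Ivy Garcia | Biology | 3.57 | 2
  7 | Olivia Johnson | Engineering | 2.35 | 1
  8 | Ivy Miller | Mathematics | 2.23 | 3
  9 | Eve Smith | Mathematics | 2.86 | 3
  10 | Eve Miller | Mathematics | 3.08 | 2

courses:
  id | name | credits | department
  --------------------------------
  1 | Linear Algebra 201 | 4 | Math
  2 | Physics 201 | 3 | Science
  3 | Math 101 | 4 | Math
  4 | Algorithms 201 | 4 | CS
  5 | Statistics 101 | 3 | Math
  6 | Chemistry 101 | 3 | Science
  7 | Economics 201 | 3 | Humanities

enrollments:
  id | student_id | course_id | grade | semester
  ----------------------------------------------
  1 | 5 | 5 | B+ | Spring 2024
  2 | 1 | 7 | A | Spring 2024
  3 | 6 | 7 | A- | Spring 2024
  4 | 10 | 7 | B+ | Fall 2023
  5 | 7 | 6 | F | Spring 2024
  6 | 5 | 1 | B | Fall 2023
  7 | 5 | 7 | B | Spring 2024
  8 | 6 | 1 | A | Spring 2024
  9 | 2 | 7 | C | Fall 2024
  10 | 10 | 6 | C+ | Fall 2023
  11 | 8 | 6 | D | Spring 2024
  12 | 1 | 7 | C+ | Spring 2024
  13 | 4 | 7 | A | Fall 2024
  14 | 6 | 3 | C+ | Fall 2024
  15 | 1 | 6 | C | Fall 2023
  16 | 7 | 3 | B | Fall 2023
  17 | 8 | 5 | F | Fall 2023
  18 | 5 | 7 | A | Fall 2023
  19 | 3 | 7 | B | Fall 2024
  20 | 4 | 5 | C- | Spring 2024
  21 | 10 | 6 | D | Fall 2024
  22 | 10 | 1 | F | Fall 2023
SELECT c.id, p.name AS course, c.semester FROM enrollments c JOIN courses p ON c.course_id = p.id

Execution result:
id | course | semester
1 | Statistics 101 | Spring 2024
2 | Economics 201 | Spring 2024
3 | Economics 201 | Spring 2024
4 | Economics 201 | Fall 2023
5 | Chemistry 101 | Spring 2024
6 | Linear Algebra 201 | Fall 2023
7 | Economics 201 | Spring 2024
8 | Linear Algebra 201 | Spring 2024
9 | Economics 201 | Fall 2024
10 | Chemistry 101 | Fall 2023
11 | Chemistry 101 | Spring 2024
12 | Economics 201 | Spring 2024
13 | Economics 201 | Fall 2024
14 | Math 101 | Fall 2024
15 | Chemistry 101 | Fall 2023
16 | Math 101 | Fall 2023
17 | Statistics 101 | Fall 2023
18 | Economics 201 | Fall 2023
19 | Economics 201 | Fall 2024
20 | Statistics 101 | Spring 2024
21 | Chemistry 101 | Fall 2024
22 | Linear Algebra 201 | Fall 2023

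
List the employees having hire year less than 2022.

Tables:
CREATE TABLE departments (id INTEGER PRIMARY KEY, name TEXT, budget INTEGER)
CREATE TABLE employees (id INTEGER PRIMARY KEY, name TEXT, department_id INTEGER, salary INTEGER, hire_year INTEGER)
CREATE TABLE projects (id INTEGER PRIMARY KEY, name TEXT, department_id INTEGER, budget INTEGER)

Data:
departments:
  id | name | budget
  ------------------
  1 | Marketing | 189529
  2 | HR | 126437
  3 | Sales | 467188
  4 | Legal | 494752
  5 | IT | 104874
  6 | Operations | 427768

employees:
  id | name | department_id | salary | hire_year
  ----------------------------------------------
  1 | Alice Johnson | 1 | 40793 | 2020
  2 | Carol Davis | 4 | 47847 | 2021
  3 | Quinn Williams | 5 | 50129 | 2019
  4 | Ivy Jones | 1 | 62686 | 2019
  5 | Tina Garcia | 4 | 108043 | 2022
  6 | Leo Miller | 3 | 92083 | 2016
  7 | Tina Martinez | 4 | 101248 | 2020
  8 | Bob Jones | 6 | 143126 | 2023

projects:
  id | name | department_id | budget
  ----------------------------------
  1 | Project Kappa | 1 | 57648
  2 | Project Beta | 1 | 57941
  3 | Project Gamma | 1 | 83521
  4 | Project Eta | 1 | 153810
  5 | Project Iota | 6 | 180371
SELECT name, hire_year FROM employees WHERE hire_year < 2022

Execution result:
name | hire_year
Alice Johnson | 2020
Carol Davis | 2021
Quinn Williams | 2019
Ivy Jones | 2019
Leo Miller | 2016
Tina Martinez | 2020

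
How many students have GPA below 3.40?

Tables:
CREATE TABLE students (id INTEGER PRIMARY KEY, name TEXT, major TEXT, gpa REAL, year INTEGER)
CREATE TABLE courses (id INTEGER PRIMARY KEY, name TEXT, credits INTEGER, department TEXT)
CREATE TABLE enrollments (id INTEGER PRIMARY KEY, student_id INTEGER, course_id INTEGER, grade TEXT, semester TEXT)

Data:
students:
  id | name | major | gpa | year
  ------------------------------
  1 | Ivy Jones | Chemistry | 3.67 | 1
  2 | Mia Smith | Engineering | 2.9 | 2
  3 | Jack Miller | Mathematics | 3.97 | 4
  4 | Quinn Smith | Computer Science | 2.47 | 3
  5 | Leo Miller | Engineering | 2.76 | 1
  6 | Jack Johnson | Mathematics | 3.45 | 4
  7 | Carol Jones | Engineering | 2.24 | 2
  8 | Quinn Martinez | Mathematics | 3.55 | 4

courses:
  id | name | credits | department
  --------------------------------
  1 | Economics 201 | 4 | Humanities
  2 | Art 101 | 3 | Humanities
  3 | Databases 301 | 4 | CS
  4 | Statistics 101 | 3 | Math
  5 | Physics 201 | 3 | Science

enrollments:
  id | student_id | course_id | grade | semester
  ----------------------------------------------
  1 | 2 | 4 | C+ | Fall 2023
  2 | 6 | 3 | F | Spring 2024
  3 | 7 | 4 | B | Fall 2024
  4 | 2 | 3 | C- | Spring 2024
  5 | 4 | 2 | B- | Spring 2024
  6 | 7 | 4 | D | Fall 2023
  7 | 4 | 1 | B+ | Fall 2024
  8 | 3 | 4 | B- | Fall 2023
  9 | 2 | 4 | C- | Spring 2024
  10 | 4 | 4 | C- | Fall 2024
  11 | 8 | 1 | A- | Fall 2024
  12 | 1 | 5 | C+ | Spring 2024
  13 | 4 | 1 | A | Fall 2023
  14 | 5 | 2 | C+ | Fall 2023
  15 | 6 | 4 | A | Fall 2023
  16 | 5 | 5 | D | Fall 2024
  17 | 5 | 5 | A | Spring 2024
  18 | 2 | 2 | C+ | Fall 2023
SELECT COUNT(*) FROM students WHERE gpa < 3.4

Execution result:
4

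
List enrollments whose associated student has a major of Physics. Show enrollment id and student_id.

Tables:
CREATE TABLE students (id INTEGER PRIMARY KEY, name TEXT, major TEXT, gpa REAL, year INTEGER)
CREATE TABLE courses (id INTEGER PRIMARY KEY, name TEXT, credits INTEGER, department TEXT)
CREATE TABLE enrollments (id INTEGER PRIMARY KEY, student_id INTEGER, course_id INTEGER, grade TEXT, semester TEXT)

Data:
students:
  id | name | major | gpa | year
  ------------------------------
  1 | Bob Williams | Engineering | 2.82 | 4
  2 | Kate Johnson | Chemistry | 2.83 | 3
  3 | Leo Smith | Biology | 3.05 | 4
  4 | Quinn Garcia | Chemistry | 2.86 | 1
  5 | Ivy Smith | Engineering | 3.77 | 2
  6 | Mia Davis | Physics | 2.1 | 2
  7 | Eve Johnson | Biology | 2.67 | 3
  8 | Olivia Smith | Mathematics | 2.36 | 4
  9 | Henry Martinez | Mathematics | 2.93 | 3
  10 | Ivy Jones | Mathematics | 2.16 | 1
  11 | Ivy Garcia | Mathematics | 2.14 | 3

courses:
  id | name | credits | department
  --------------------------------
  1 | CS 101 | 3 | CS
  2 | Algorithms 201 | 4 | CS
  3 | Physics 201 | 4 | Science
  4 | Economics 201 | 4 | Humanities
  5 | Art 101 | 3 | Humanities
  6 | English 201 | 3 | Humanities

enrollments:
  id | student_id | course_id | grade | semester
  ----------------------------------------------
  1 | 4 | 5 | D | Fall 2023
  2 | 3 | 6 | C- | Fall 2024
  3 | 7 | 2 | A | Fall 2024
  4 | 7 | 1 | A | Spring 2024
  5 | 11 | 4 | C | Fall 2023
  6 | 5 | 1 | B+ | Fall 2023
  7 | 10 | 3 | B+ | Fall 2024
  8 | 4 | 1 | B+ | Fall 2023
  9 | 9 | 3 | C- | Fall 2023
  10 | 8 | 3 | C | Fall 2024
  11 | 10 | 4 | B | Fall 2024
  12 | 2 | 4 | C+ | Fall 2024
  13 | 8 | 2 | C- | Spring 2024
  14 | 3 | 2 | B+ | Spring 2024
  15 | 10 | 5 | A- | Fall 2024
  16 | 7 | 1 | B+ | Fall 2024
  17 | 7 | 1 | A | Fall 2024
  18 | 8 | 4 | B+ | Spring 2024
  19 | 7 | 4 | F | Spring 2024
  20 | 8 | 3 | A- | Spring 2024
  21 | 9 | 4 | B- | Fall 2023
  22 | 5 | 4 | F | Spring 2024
SELECT id, student_id FROM enrollments WHERE student_id IN (SELECT id FROM students WHERE major = 'Physics')

Execution result:
(no rows)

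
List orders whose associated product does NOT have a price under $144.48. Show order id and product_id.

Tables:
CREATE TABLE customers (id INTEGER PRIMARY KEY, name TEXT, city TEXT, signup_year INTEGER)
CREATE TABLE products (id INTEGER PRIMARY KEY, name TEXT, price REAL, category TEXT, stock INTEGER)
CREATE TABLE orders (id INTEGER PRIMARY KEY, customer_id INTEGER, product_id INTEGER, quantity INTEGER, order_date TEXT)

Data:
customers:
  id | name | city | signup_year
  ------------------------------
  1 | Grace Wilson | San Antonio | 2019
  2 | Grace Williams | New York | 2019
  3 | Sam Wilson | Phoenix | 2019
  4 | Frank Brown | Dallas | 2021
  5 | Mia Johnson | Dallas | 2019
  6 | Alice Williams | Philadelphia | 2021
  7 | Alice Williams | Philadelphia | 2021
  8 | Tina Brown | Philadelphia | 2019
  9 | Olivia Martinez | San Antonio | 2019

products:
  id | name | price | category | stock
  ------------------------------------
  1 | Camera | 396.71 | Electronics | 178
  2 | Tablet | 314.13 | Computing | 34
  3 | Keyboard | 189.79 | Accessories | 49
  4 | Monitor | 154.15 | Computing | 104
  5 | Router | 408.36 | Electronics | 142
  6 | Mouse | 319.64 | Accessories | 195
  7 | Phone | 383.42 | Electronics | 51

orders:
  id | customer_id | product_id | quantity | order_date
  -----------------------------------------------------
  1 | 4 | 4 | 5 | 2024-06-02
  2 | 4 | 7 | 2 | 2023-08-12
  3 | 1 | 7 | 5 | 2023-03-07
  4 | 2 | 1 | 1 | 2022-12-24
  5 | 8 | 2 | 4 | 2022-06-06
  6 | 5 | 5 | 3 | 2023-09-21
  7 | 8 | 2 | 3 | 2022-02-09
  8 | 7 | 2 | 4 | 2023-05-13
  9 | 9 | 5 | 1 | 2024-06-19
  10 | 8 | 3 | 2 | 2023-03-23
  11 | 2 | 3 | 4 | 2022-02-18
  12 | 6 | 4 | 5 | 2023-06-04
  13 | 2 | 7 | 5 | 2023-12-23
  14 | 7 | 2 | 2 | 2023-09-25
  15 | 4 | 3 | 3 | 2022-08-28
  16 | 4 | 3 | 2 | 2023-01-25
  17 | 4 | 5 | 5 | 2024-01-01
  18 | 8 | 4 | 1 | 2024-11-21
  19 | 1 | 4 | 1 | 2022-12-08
SELECT id, product_id FROM orders WHERE product_id NOT IN (SELECT id FROM products WHERE price < 144.48)

Execution result:
id | product_id
1 | 4
2 | 7
3 | 7
4 | 1
5 | 2
6 | 5
7 | 2
8 | 2
9 | 5
10 | 3
11 | 3
12 | 4
13 | 7
14 | 2
15 | 3
16 | 3
17 | 5
18 | 4
19 | 4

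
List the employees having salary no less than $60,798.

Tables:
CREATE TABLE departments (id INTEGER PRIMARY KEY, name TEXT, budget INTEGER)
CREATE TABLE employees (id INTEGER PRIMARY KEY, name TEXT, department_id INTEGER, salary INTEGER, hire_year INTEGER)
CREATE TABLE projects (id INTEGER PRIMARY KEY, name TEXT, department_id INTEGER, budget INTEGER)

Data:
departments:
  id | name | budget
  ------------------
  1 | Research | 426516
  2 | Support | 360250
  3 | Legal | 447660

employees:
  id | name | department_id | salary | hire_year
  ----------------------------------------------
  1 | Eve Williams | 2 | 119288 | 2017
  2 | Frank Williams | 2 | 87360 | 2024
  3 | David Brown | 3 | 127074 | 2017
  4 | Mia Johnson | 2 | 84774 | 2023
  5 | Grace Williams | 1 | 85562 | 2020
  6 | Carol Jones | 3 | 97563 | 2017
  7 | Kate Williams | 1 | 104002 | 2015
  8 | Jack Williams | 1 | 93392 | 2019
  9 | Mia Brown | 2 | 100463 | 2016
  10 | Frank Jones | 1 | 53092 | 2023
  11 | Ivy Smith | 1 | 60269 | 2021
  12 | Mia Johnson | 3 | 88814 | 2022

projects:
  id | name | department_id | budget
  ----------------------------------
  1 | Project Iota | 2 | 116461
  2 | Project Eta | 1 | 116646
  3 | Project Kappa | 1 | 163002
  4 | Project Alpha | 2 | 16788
SELECT name, salary FROM employees WHERE salary >= 60798

Execution result:
name | salary
Eve Williams | 119288
Frank Williams | 87360
David Brown | 127074
Mia Johnson | 84774
Grace Williams | 85562
Carol Jones | 97563
Kate Williams | 104002
Jack Williams | 93392
Mia Brown | 100463
Mia Johnson | 88814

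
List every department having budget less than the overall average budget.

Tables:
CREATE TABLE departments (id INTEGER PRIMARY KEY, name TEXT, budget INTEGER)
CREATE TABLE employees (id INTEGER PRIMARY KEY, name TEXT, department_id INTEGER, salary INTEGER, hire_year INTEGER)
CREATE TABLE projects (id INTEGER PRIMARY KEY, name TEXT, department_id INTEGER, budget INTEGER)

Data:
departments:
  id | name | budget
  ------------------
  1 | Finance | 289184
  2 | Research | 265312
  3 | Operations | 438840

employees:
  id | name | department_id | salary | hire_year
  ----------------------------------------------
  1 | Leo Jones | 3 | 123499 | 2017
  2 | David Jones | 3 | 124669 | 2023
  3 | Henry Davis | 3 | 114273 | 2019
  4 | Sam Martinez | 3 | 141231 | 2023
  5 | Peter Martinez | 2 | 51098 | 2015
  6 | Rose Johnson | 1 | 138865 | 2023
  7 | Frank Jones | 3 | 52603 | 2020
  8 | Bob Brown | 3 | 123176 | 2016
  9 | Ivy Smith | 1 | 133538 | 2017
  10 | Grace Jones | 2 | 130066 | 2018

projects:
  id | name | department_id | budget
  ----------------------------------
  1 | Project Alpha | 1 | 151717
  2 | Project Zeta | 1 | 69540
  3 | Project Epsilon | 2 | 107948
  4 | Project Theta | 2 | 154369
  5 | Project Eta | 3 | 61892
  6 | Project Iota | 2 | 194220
SELECT name, budget FROM departments WHERE budget < (SELECT AVG(budget) FROM departments)

Execution result:
name | budget
Finance | 289184
Research | 265312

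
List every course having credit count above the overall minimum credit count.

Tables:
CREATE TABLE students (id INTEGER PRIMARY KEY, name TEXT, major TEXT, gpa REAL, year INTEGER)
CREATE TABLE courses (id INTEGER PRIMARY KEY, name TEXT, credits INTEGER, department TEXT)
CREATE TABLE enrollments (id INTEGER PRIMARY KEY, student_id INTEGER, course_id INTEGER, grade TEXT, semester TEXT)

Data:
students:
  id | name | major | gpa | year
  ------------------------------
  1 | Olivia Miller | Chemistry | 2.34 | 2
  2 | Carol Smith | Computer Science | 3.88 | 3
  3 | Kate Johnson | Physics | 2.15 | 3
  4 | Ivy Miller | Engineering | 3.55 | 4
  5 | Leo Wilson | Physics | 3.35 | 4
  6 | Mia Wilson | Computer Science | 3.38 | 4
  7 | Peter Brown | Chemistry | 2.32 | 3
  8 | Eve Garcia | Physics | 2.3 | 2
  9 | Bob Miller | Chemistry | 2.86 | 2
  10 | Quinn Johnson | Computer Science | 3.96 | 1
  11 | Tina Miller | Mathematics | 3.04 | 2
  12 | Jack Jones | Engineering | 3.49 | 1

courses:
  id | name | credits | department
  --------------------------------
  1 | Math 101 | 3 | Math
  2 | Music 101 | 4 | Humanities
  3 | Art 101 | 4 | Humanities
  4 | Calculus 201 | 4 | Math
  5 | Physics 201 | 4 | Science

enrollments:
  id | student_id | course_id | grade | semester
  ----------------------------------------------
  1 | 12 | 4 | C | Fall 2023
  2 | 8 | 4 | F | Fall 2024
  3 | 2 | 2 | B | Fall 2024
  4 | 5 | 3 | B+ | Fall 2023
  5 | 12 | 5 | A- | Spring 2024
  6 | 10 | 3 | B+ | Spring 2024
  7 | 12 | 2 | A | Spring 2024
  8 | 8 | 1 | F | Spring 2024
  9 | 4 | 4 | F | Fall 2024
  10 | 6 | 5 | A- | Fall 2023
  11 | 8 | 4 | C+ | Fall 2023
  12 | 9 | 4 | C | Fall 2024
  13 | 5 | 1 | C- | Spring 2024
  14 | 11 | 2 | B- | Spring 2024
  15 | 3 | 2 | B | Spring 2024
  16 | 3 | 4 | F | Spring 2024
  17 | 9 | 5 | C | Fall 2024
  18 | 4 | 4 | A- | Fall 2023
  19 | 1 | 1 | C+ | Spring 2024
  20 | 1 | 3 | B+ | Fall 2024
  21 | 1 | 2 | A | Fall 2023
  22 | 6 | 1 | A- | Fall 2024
SELECT name, credits FROM courses WHERE credits > (SELECT MIN(credits) FROM courses)

Execution result:
name | credits
Music 101 | 4
Art 101 | 4
Calculus 201 | 4
Physics 201 | 4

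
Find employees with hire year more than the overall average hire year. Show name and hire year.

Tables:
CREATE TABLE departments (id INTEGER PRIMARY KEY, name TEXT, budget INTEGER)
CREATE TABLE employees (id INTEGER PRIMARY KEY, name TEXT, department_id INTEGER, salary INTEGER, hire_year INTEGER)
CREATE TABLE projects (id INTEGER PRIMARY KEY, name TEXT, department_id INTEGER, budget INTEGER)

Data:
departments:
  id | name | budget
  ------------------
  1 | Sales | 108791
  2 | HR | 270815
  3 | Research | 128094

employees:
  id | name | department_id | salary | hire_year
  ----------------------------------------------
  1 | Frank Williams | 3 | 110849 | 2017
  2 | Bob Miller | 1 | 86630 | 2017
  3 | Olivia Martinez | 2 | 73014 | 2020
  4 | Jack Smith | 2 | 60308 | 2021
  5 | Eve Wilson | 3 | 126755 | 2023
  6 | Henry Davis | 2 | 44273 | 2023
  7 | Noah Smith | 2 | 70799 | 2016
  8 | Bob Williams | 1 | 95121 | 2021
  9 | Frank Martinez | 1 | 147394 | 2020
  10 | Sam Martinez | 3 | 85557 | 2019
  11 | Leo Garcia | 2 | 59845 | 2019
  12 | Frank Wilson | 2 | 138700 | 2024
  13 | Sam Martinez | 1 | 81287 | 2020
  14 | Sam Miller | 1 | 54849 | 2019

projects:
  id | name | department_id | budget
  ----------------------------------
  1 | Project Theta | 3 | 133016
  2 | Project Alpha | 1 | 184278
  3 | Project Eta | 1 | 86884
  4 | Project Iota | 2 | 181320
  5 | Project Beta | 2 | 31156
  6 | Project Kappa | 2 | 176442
SELECT name, hire_year FROM employees WHERE hire_year > (SELECT AVG(hire_year) FROM employees)

Execution result:
name | hire_year
Olivia Martinez | 2020
Jack Smith | 2021
Eve Wilson | 2023
Henry Davis | 2023
Bob Williams | 2021
Frank Martinez | 2020
Frank Wilson | 2024
Sam Martinez | 2020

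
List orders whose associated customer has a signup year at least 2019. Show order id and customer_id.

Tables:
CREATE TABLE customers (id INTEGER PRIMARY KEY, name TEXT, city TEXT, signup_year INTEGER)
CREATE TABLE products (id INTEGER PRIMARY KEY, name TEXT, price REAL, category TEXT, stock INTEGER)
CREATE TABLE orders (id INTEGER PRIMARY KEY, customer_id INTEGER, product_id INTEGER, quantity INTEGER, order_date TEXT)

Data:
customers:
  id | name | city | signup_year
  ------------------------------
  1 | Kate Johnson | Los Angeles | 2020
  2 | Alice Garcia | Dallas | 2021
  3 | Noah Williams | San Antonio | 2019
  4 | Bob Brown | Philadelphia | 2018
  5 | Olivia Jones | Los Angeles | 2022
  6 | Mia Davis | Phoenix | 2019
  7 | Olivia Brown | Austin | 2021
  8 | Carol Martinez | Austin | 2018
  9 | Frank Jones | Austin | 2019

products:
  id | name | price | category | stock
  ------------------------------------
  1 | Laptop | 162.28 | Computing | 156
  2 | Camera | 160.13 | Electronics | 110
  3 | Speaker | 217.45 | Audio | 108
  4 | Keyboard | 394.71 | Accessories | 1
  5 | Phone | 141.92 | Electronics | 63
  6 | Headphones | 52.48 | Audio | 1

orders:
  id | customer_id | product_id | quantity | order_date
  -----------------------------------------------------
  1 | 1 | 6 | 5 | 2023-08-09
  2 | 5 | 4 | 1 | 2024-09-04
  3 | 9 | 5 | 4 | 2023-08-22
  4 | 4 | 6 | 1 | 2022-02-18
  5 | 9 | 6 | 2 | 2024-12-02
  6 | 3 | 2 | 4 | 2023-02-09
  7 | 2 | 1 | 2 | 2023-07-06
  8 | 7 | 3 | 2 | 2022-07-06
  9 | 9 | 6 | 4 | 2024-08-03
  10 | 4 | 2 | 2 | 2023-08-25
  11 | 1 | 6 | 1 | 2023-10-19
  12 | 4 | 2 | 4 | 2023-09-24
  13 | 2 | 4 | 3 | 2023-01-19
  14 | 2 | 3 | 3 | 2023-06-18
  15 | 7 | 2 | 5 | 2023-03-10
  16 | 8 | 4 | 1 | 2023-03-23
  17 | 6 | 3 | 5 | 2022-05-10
SELECT id, customer_id FROM orders WHERE customer_id IN (SELECT id FROM customers WHERE signup_year >= 2019)

Execution result:
id | customer_id
1 | 1
2 | 5
3 | 9
5 | 9
6 | 3
7 | 2
8 | 7
9 | 9
11 | 1
13 | 2
14 | 2
15 | 7
17 | 6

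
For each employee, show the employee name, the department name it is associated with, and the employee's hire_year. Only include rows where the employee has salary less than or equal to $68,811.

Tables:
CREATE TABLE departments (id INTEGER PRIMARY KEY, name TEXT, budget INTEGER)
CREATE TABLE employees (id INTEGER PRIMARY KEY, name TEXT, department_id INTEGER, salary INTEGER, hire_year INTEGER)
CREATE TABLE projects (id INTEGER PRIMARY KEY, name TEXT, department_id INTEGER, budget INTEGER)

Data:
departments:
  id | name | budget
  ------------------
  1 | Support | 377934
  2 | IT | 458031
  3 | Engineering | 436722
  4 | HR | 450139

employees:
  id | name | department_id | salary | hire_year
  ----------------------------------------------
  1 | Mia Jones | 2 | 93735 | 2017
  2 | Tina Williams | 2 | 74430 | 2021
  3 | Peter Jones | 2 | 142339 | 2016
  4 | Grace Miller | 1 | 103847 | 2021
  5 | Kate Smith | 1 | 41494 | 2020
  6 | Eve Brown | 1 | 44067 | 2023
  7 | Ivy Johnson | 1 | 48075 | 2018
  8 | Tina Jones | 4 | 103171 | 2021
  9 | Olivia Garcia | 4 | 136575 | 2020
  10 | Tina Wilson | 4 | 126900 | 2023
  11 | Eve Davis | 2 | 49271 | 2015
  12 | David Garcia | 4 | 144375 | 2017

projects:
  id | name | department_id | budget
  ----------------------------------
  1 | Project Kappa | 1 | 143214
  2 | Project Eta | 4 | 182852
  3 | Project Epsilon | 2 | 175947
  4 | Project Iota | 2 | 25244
SELECT c.name, p.name AS department, c.hire_year FROM employees c JOIN departments p ON c.department_id = p.id WHERE c.salary <= 68811

Execution result:
name | department | hire_year
Kate Smith | Support | 2020
Eve Brown | Support | 2023
Ivy Johnson | Support | 2018
Eve Davis | IT | 2015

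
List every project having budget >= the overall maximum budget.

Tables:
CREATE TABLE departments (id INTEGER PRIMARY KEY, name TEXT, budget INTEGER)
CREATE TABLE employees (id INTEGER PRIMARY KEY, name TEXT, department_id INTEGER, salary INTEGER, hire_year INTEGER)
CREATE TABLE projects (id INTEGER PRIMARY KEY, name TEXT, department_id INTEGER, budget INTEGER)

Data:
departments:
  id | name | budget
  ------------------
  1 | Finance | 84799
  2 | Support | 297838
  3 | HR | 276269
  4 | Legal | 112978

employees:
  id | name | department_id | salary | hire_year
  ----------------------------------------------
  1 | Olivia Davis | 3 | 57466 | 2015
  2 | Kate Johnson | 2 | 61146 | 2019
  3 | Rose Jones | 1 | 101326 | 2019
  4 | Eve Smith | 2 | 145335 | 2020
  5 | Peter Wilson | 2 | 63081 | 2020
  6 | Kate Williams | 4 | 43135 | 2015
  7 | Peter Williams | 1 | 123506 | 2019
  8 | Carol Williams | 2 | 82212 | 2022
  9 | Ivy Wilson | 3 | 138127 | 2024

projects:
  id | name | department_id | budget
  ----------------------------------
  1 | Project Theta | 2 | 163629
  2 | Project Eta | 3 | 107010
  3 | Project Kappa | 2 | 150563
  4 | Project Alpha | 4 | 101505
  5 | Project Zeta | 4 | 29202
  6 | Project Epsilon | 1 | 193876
SELECT name, budget FROM projects WHERE budget >= (SELECT MAX(budget) FROM projects)

Execution result:
name | budget
Project Epsilon | 193876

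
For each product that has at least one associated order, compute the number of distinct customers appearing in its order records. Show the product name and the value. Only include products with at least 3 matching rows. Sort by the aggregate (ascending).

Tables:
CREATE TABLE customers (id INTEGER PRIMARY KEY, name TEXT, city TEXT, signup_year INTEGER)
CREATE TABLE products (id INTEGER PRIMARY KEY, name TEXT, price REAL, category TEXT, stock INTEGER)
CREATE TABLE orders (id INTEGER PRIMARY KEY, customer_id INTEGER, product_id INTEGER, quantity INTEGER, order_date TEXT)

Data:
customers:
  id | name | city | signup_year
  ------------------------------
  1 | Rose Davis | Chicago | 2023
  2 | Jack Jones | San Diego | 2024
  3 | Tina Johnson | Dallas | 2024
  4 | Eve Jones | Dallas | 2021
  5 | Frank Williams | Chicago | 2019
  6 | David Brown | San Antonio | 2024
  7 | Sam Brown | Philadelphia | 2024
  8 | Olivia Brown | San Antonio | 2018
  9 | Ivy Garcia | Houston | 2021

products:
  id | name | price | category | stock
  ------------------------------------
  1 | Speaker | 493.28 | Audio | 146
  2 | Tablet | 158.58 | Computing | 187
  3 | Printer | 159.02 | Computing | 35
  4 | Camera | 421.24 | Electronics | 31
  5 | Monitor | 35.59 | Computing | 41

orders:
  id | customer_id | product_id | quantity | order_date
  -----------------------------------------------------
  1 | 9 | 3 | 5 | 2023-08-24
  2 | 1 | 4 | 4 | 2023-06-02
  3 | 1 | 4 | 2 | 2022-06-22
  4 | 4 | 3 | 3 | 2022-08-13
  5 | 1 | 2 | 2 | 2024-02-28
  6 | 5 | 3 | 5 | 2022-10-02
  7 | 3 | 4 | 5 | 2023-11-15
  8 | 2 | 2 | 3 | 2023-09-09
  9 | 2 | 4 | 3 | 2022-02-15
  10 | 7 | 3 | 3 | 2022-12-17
SELECT p.name, COUNT(DISTINCT c.customer_id) AS distinct_customer_count FROM orders c JOIN products p ON c.product_id = p.id GROUP BY p.id, p.name HAVING COUNT(*) >= 3 ORDER BY distinct_customer_count ASC

Execution result:
name | distinct_customer_count
Camera | 3
Printer | 4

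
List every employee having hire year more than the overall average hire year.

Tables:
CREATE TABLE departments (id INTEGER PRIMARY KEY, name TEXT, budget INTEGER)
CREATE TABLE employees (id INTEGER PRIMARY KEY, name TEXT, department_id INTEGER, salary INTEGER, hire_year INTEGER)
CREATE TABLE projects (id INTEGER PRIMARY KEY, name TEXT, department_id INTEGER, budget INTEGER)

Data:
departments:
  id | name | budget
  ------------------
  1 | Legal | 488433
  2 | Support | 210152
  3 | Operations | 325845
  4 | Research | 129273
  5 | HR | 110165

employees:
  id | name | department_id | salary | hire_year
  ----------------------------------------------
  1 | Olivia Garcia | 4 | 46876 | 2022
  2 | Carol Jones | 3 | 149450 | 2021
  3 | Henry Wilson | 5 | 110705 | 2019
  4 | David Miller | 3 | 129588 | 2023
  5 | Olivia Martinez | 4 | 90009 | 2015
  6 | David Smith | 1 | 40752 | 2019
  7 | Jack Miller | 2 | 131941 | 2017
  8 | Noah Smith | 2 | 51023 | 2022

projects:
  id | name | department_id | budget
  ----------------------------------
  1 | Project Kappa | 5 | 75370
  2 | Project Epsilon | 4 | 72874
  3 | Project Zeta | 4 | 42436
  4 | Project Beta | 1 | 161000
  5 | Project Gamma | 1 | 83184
SELECT name, hire_year FROM employees WHERE hire_year > (SELECT AVG(hire_year) FROM employees)

Execution result:
name | hire_year
Olivia Garcia | 2022
Carol Jones | 2021
David Miller | 2023
Noah Smith | 2022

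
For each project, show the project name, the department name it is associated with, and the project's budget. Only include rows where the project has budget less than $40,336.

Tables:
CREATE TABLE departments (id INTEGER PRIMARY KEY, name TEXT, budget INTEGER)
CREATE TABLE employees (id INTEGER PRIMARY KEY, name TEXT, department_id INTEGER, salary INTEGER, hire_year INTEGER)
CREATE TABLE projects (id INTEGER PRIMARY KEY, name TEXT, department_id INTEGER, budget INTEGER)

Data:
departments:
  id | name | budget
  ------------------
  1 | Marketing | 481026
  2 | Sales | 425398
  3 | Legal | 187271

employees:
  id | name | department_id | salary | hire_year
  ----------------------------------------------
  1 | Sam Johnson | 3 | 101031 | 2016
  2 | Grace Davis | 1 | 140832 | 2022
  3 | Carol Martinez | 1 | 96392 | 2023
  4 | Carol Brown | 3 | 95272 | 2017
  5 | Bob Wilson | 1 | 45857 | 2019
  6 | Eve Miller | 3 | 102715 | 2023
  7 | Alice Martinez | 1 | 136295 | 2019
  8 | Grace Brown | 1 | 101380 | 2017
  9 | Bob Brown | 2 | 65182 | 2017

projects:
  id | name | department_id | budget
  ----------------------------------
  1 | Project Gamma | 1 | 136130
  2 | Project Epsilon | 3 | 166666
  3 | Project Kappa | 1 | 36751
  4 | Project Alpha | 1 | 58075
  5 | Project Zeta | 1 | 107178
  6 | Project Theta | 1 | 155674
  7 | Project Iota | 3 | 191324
SELECT c.name, p.name AS department, c.budget FROM projects c JOIN departments p ON c.department_id = p.id WHERE c.budget < 40336

Execution result:
name | department | budget
Project Kappa | Marketing | 36751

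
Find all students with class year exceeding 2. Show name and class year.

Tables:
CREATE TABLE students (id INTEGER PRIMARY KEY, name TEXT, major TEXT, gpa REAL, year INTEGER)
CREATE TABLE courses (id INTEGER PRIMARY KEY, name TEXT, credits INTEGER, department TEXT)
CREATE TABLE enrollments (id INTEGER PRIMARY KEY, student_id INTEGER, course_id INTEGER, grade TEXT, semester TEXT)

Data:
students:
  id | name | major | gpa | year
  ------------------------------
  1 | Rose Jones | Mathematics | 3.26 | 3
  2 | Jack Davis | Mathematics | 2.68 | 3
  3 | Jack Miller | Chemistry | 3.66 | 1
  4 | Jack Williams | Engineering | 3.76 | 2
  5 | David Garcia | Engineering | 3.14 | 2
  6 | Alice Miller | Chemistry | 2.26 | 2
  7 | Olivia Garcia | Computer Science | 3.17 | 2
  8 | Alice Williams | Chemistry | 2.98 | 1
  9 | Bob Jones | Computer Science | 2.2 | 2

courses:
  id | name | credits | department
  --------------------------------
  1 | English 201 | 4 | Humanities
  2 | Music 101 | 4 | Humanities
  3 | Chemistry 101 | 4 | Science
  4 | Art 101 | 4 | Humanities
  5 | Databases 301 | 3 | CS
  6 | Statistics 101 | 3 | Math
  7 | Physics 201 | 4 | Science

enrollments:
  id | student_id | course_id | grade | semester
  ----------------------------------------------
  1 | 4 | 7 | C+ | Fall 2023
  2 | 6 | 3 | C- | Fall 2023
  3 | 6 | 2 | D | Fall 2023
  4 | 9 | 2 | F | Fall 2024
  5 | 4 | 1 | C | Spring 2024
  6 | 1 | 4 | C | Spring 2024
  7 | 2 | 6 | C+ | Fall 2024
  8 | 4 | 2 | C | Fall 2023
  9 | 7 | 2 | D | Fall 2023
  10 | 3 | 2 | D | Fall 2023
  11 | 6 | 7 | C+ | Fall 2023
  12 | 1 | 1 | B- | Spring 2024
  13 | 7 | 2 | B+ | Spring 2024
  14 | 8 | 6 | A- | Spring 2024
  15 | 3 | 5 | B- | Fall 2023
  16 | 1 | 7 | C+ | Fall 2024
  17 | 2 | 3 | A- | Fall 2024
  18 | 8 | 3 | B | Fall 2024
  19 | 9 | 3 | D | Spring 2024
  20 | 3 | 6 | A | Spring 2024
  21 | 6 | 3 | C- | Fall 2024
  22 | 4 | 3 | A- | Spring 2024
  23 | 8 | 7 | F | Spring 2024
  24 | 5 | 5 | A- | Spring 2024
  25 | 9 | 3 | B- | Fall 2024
SELECT name, year FROM students WHERE year > 2

Execution result:
name | year
Rose Jones | 3
Jack Davis | 3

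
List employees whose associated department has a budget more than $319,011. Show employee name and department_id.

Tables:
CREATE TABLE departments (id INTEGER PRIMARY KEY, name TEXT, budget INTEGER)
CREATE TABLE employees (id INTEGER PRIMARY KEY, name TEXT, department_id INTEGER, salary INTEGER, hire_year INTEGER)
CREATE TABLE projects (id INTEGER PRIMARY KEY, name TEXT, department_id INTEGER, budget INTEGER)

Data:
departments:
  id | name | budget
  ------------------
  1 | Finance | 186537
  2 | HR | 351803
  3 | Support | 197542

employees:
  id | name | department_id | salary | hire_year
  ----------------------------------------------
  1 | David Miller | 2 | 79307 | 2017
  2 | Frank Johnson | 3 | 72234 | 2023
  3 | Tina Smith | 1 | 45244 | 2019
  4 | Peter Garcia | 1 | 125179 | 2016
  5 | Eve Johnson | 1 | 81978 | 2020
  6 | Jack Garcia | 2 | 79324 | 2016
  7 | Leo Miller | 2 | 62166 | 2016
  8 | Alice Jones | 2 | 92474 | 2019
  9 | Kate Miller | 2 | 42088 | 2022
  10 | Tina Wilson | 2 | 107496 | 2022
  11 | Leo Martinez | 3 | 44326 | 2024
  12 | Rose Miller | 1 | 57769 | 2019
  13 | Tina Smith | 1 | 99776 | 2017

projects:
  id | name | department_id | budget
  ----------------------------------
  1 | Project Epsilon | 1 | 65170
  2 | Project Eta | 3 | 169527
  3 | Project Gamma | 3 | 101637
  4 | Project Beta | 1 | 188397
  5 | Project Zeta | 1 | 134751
SELECT name, department_id FROM employees WHERE department_id IN (SELECT id FROM departments WHERE budget > 319011)

Execution result:
name | department_id
David Miller | 2
Jack Garcia | 2
Leo Miller | 2
Alice Jones | 2
Kate Miller | 2
Tina Wilson | 2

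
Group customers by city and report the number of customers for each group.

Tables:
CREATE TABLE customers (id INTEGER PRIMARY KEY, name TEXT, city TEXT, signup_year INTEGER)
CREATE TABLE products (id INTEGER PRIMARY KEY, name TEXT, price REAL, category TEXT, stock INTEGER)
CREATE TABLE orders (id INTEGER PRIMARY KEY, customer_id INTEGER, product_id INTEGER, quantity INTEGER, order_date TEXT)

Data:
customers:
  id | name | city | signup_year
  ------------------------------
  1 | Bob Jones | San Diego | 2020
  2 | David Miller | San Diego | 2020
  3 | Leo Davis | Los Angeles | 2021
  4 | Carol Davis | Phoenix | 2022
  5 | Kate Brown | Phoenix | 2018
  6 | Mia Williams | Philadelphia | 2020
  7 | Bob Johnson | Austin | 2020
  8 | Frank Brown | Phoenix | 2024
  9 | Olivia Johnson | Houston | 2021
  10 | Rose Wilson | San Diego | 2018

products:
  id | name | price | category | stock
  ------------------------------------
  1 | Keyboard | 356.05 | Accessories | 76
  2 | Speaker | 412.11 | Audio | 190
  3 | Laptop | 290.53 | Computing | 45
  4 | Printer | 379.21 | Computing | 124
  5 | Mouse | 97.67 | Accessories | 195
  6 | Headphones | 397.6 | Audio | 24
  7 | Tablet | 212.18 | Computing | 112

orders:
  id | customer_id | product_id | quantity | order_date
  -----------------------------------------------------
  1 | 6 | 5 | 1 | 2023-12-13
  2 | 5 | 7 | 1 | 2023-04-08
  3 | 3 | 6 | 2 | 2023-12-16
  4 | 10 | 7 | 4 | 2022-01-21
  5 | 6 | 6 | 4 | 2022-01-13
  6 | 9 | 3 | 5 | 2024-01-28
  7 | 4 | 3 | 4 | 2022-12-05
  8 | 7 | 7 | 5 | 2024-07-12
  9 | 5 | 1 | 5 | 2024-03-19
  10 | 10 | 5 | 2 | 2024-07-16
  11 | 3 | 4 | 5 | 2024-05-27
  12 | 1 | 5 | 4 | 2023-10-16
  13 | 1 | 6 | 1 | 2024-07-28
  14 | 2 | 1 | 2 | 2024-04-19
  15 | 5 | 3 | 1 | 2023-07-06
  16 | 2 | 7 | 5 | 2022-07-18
SELECT city, COUNT(*) AS n FROM customers GROUP BY city

Execution result:
city | n
Austin | 1
Houston | 1
Los Angeles | 1
Philadelphia | 1
Phoenix | 3
San Diego | 3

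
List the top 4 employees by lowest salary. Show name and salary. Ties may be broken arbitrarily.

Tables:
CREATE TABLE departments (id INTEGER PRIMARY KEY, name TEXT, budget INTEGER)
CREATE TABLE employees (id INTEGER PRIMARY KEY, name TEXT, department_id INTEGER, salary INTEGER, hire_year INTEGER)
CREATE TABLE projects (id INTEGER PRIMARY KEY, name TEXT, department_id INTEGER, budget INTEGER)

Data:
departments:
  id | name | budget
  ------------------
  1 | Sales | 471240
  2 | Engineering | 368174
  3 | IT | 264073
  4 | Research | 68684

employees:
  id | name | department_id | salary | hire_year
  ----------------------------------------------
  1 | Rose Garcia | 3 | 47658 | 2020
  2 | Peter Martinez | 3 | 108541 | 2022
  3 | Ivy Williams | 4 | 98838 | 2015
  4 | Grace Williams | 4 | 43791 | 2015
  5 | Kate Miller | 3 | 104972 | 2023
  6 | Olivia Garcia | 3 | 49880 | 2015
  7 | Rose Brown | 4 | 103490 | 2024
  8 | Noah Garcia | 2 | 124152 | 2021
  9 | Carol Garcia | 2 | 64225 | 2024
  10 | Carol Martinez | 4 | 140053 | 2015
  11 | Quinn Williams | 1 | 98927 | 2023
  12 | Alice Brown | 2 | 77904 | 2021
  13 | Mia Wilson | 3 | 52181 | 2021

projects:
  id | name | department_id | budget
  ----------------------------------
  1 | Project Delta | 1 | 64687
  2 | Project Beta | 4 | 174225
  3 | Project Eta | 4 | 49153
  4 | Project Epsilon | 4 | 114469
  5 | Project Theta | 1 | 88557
SELECT name, salary FROM employees ORDER BY salary ASC LIMIT 4

Execution result:
name | salary
Grace Williams | 43791
Rose Garcia | 47658
Olivia Garcia | 49880
Mia Wilson | 52181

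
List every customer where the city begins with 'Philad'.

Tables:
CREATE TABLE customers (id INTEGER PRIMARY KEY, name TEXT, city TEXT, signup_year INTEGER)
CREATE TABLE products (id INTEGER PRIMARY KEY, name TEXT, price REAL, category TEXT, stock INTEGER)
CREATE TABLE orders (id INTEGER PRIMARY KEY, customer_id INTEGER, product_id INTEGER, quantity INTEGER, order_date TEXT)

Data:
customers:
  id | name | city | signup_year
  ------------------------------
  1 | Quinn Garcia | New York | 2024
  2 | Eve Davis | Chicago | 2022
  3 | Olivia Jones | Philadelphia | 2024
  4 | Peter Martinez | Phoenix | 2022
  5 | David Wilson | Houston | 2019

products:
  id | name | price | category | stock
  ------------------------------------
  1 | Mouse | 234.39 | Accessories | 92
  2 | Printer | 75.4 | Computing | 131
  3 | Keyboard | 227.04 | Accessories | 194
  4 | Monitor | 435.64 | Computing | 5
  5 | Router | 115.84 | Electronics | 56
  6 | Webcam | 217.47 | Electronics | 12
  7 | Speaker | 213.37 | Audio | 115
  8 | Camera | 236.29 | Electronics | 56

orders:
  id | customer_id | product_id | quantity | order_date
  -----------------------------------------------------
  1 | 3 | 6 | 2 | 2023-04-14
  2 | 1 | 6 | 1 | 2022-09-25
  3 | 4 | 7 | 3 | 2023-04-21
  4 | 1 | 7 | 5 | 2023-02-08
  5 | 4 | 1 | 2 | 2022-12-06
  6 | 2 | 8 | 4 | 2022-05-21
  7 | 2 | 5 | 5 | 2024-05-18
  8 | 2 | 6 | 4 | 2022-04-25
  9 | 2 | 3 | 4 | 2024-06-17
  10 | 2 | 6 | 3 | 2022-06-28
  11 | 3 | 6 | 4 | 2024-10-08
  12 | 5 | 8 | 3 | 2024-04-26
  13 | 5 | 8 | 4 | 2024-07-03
SELECT name, city FROM customers WHERE city LIKE 'Philad%'

Execution result:
name | city
Olivia Jones | Philadelphia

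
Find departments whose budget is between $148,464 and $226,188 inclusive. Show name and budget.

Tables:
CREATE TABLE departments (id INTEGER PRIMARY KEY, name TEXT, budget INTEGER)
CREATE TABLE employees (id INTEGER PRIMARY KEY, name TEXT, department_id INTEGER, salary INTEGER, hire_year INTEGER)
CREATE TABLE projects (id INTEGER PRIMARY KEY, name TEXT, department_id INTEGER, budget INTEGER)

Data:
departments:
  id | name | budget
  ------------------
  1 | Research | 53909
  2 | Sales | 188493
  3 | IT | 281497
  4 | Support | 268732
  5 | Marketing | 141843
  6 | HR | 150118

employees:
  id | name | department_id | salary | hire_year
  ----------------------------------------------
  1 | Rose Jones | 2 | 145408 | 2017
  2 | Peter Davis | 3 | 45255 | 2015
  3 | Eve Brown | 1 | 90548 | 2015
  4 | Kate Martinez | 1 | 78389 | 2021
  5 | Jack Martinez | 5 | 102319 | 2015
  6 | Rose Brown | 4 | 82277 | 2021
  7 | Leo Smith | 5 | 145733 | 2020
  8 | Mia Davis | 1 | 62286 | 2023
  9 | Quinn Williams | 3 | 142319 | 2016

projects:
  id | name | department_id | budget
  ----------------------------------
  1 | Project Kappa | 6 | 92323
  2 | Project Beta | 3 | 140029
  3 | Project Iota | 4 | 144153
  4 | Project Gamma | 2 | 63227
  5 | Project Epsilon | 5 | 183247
SELECT name, budget FROM departments WHERE budget BETWEEN 148464 AND 226188

Execution result:
name | budget
Sales | 188493
HR | 150118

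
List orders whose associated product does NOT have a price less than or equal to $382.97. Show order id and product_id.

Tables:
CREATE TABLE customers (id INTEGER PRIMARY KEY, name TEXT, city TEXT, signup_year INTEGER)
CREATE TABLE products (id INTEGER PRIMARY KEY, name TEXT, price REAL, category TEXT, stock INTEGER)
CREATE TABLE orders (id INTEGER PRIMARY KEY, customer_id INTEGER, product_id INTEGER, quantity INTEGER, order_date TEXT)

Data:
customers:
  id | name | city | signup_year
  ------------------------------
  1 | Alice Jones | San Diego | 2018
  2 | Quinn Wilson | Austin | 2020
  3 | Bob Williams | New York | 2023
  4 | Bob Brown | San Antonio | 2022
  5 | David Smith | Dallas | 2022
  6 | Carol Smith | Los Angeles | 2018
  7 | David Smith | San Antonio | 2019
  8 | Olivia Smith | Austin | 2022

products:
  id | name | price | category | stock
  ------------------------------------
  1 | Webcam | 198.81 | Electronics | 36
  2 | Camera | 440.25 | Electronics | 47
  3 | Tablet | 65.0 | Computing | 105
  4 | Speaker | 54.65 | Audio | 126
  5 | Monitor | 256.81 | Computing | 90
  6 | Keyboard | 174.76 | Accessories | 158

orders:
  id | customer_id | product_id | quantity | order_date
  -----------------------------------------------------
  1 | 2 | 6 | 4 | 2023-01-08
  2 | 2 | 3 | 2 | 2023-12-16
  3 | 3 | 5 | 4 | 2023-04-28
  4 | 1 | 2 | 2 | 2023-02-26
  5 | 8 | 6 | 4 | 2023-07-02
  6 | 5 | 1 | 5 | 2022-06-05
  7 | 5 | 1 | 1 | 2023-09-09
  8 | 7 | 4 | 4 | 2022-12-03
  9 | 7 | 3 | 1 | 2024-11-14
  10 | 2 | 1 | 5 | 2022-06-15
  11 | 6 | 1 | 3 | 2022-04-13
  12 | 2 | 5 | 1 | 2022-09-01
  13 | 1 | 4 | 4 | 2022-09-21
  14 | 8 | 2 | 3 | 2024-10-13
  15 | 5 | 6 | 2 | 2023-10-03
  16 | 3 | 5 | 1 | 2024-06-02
SELECT id, product_id FROM orders WHERE product_id NOT IN (SELECT id FROM products WHERE price <= 382.97)

Execution result:
id | product_id
4 | 2
14 | 2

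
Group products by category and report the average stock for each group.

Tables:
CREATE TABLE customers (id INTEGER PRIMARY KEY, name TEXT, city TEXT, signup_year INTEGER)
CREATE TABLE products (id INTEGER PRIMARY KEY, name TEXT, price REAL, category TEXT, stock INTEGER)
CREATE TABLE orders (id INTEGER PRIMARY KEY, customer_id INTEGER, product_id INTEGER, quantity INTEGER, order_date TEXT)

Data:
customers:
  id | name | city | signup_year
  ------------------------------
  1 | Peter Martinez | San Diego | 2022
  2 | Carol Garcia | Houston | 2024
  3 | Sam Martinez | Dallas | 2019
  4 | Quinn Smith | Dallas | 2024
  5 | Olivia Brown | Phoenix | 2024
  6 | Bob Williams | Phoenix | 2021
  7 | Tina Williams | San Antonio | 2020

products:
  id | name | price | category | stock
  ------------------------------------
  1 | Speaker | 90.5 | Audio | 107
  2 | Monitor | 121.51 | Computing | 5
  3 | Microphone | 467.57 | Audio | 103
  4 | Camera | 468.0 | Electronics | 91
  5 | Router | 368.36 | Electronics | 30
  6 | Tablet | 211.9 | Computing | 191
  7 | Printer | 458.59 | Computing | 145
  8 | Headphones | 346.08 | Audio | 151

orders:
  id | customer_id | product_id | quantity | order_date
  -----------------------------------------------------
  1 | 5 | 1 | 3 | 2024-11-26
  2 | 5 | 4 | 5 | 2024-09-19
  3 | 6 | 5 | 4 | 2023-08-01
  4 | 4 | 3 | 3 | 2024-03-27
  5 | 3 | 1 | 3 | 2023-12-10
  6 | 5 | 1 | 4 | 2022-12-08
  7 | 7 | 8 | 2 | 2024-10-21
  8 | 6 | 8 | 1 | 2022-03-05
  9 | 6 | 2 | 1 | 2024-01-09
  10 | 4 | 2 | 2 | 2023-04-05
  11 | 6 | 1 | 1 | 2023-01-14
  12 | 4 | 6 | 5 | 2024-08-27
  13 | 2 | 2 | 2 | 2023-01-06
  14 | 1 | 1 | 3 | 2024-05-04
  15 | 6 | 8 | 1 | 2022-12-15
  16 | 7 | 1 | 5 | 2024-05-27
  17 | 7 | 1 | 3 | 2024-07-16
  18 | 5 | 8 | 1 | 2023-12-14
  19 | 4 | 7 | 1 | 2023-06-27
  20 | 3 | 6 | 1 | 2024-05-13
SELECT category, AVG(stock) AS avg_stock FROM products GROUP BY category

Execution result:
category | avg_stock
Audio | 120.33
Computing | 113.67
Electronics | 60.50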